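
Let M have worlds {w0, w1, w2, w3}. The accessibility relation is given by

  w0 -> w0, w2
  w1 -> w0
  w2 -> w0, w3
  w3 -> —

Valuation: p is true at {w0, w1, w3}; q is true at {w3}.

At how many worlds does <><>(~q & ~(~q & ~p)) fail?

1

w0: successors {w0, w2}; <>(~q & ~(~q & ~p)) there: w0:T, w2:T. ✓
w1: successors {w0}; <>(~q & ~(~q & ~p)) there: w0:T. ✓
w2: successors {w0, w3}; <>(~q & ~(~q & ~p)) there: w0:T, w3:F. ✓
w3: no successors, so <><>(~q & ~(~q & ~p)) fails. ✗
Satisfying worlds: {w0, w1, w2}.
So <><>(~q & ~(~q & ~p)) fails at the other 1 world.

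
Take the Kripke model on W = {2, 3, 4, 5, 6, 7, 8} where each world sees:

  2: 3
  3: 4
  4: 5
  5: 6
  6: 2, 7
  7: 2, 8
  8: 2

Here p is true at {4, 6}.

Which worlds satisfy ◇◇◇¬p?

2: successors {3}; ◇◇¬p there: 3:T. ✓
3: successors {4}; ◇◇¬p there: 4:F. ✗
4: successors {5}; ◇◇¬p there: 5:T. ✓
5: successors {6}; ◇◇¬p there: 6:T. ✓
6: successors {2, 7}; ◇◇¬p there: 2:F, 7:T. ✓
7: successors {2, 8}; ◇◇¬p there: 2:F, 8:T. ✓
8: successors {2}; ◇◇¬p there: 2:F. ✗

{2, 4, 5, 6, 7}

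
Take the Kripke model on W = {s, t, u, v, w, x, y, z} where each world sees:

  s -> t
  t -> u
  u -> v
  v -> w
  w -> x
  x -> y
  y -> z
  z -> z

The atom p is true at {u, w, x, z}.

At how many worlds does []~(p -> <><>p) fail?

s: successors {t}; ~(p -> <><>p) there: t:F. ✗
t: successors {u}; ~(p -> <><>p) there: u:F. ✗
u: successors {v}; ~(p -> <><>p) there: v:F. ✗
v: successors {w}; ~(p -> <><>p) there: w:T. ✓
w: successors {x}; ~(p -> <><>p) there: x:F. ✗
x: successors {y}; ~(p -> <><>p) there: y:F. ✗
y: successors {z}; ~(p -> <><>p) there: z:F. ✗
z: successors {z}; ~(p -> <><>p) there: z:F. ✗
Satisfying worlds: {v}.
So []~(p -> <><>p) fails at the other 7 worlds.

7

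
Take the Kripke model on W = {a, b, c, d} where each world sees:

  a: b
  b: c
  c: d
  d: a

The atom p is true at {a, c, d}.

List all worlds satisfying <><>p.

a: successors {b}; <>p there: b:T. ✓
b: successors {c}; <>p there: c:T. ✓
c: successors {d}; <>p there: d:T. ✓
d: successors {a}; <>p there: a:F. ✗

{a, b, c}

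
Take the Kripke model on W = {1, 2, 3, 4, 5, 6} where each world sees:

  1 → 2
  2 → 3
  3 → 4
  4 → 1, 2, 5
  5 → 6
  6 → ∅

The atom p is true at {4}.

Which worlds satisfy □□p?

{2, 5, 6}

1: successors {2}; □p there: 2:F. ✗
2: successors {3}; □p there: 3:T. ✓
3: successors {4}; □p there: 4:F. ✗
4: successors {1, 2, 5}; □p there: 1:F, 2:F, 5:F. ✗
5: successors {6}; □p there: 6:T. ✓
6: no successors, so □□p holds vacuously. ✓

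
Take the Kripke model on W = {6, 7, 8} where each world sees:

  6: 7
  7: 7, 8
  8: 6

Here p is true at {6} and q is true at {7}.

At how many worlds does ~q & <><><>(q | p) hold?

6: ~q is T, <><><>(q | p) is T. ✓
7: ~q is F, <><><>(q | p) is T. ✗
8: ~q is T, <><><>(q | p) is T. ✓
Satisfying worlds: {6, 8}.

2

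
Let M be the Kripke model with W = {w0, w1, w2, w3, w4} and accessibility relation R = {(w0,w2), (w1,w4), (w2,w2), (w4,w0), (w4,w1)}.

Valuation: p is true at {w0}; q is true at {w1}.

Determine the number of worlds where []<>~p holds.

5

w0: successors {w2}; <>~p there: w2:T. ✓
w1: successors {w4}; <>~p there: w4:T. ✓
w2: successors {w2}; <>~p there: w2:T. ✓
w3: no successors, so []<>~p holds vacuously. ✓
w4: successors {w0, w1}; <>~p there: w0:T, w1:T. ✓
Satisfying worlds: {w0, w1, w2, w3, w4}.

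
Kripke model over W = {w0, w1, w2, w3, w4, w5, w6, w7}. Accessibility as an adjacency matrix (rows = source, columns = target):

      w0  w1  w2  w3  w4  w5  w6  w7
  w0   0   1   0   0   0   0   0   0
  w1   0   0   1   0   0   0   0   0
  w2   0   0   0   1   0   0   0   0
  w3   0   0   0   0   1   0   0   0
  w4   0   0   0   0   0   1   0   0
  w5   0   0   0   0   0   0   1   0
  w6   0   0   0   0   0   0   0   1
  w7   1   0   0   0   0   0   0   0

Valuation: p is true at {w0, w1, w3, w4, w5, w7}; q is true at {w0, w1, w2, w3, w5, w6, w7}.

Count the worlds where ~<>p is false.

w0: <>p is T. ✗
w1: <>p is F. ✓
w2: <>p is T. ✗
w3: <>p is T. ✗
w4: <>p is T. ✗
w5: <>p is F. ✓
w6: <>p is T. ✗
w7: <>p is T. ✗
Satisfying worlds: {w1, w5}.
So ~<>p fails at the other 6 worlds.

6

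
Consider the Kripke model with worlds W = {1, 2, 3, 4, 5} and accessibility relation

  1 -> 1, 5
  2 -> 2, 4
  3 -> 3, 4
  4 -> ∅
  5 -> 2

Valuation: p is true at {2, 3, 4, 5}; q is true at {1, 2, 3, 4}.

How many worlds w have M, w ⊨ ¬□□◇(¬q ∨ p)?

3

1: □□◇(¬q ∨ p) is T. ✗
2: □□◇(¬q ∨ p) is F. ✓
3: □□◇(¬q ∨ p) is F. ✓
4: □□◇(¬q ∨ p) is T. ✗
5: □□◇(¬q ∨ p) is F. ✓
Satisfying worlds: {2, 3, 5}.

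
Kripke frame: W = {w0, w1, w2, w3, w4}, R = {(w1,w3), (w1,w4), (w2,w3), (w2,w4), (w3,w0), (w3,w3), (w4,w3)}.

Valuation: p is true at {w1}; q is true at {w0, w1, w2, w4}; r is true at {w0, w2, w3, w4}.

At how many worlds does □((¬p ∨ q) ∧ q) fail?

4

w0: no successors, so □((¬p ∨ q) ∧ q) holds vacuously. ✓
w1: successors {w3, w4}; (¬p ∨ q) ∧ q there: w3:F, w4:T. ✗
w2: successors {w3, w4}; (¬p ∨ q) ∧ q there: w3:F, w4:T. ✗
w3: successors {w0, w3}; (¬p ∨ q) ∧ q there: w0:T, w3:F. ✗
w4: successors {w3}; (¬p ∨ q) ∧ q there: w3:F. ✗
Satisfying worlds: {w0}.
So □((¬p ∨ q) ∧ q) fails at the other 4 worlds.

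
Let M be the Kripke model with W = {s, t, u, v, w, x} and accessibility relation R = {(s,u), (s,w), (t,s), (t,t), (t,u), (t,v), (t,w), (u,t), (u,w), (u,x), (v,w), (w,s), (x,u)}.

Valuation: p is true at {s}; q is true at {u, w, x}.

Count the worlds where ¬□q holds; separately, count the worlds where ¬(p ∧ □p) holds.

3 and 6

For ¬□q:
s: □q is T. ✗
t: □q is F. ✓
u: □q is F. ✓
v: □q is T. ✗
w: □q is F. ✓
x: □q is T. ✗
— 3 worlds.
For ¬(p ∧ □p):
s: p ∧ □p is F. ✓
t: p ∧ □p is F. ✓
u: p ∧ □p is F. ✓
v: p ∧ □p is F. ✓
w: p ∧ □p is F. ✓
x: p ∧ □p is F. ✓
— 6 worlds.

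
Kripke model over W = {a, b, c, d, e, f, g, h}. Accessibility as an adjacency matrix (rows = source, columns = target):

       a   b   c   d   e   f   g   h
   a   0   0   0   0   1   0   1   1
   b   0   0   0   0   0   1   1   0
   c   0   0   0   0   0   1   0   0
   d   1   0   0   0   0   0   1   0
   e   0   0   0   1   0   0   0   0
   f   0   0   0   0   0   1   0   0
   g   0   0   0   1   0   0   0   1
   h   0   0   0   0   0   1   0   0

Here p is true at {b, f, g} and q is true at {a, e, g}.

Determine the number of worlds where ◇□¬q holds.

7

a: successors {e, g, h}; □¬q there: e:T, g:T, h:T. ✓
b: successors {f, g}; □¬q there: f:T, g:T. ✓
c: successors {f}; □¬q there: f:T. ✓
d: successors {a, g}; □¬q there: a:F, g:T. ✓
e: successors {d}; □¬q there: d:F. ✗
f: successors {f}; □¬q there: f:T. ✓
g: successors {d, h}; □¬q there: d:F, h:T. ✓
h: successors {f}; □¬q there: f:T. ✓
Satisfying worlds: {a, b, c, d, f, g, h}.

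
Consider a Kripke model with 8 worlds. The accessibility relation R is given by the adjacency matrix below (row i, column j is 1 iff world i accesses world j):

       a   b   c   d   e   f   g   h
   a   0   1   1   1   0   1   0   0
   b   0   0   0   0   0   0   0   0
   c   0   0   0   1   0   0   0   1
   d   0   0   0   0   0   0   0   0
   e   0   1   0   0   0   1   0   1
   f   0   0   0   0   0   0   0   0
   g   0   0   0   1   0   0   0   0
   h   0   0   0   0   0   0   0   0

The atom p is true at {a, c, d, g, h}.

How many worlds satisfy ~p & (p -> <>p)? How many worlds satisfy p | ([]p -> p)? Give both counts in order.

For ~p & (p -> <>p):
a: ~p is F, p -> <>p is T. ✗
b: ~p is T, p -> <>p is T. ✓
c: ~p is F, p -> <>p is T. ✗
d: ~p is F, p -> <>p is F. ✗
e: ~p is T, p -> <>p is T. ✓
f: ~p is T, p -> <>p is T. ✓
g: ~p is F, p -> <>p is T. ✗
h: ~p is F, p -> <>p is F. ✗
— 3 worlds.
For p | ([]p -> p):
a: p is T, []p -> p is T. ✓
b: p is F, []p -> p is F. ✗
c: p is T, []p -> p is T. ✓
d: p is T, []p -> p is T. ✓
e: p is F, []p -> p is T. ✓
f: p is F, []p -> p is F. ✗
g: p is T, []p -> p is T. ✓
h: p is T, []p -> p is T. ✓
— 6 worlds.

3 and 6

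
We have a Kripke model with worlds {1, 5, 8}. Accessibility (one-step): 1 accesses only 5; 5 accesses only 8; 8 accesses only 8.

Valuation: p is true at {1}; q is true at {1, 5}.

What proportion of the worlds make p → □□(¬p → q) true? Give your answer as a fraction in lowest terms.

2/3

1: p is T, □□(¬p → q) is F. ✗
5: p is F, □□(¬p → q) is F. ✓
8: p is F, □□(¬p → q) is F. ✓
That's 2 of 3 worlds, so 2/3.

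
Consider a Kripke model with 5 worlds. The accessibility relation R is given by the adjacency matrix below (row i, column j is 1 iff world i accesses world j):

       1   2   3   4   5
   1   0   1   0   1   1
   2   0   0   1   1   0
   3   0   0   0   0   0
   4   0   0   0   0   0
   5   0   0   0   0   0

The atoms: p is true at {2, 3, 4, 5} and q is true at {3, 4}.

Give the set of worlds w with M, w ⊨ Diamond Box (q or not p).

{1, 2}

1: successors {2, 4, 5}; Box (q or not p) there: 2:T, 4:T, 5:T. ✓
2: successors {3, 4}; Box (q or not p) there: 3:T, 4:T. ✓
3: no successors, so Diamond Box (q or not p) fails. ✗
4: no successors, so Diamond Box (q or not p) fails. ✗
5: no successors, so Diamond Box (q or not p) fails. ✗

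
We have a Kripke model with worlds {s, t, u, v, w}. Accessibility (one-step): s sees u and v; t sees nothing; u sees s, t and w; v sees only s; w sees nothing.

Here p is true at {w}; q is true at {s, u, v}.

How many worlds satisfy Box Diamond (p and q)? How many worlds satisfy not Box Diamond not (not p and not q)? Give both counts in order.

2 and 1

For Box Diamond (p and q):
s: successors {u, v}; Diamond (p and q) there: u:F, v:F. ✗
t: no successors, so Box Diamond (p and q) holds vacuously. ✓
u: successors {s, t, w}; Diamond (p and q) there: s:F, t:F, w:F. ✗
v: successors {s}; Diamond (p and q) there: s:F. ✗
w: no successors, so Box Diamond (p and q) holds vacuously. ✓
— 2 worlds.
For not Box Diamond not (not p and not q):
s: Box Diamond not (not p and not q) is T. ✗
t: Box Diamond not (not p and not q) is T. ✗
u: Box Diamond not (not p and not q) is F. ✓
v: Box Diamond not (not p and not q) is T. ✗
w: Box Diamond not (not p and not q) is T. ✗
— 1 world.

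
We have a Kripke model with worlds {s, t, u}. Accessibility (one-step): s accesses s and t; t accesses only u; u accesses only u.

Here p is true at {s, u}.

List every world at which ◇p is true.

{s, t, u}

s: successors {s, t}; p there: s:T, t:F. ✓
t: successors {u}; p there: u:T. ✓
u: successors {u}; p there: u:T. ✓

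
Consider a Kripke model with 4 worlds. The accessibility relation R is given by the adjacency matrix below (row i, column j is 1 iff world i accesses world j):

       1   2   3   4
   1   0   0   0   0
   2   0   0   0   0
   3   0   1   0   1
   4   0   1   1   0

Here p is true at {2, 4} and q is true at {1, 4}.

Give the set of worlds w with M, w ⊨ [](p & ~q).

{1, 2}

1: no successors, so [](p & ~q) holds vacuously. ✓
2: no successors, so [](p & ~q) holds vacuously. ✓
3: successors {2, 4}; p & ~q there: 2:T, 4:F. ✗
4: successors {2, 3}; p & ~q there: 2:T, 3:F. ✗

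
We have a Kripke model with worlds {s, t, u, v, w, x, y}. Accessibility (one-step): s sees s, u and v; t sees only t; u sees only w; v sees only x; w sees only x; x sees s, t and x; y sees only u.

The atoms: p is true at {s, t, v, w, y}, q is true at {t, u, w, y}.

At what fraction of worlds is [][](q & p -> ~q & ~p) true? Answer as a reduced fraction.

1/7

s: successors {s, u, v}; [](q & p -> ~q & ~p) there: s:T, u:F, v:T. ✗
t: successors {t}; [](q & p -> ~q & ~p) there: t:F. ✗
u: successors {w}; [](q & p -> ~q & ~p) there: w:T. ✓
v: successors {x}; [](q & p -> ~q & ~p) there: x:F. ✗
w: successors {x}; [](q & p -> ~q & ~p) there: x:F. ✗
x: successors {s, t, x}; [](q & p -> ~q & ~p) there: s:T, t:F, x:F. ✗
y: successors {u}; [](q & p -> ~q & ~p) there: u:F. ✗
That's 1 of 7 worlds, so 1/7.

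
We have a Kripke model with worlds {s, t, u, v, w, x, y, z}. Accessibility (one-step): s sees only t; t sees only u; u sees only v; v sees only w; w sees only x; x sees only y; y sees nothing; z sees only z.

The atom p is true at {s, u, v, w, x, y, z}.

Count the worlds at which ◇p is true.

s: successors {t}; p there: t:F. ✗
t: successors {u}; p there: u:T. ✓
u: successors {v}; p there: v:T. ✓
v: successors {w}; p there: w:T. ✓
w: successors {x}; p there: x:T. ✓
x: successors {y}; p there: y:T. ✓
y: no successors, so ◇p fails. ✗
z: successors {z}; p there: z:T. ✓
Satisfying worlds: {t, u, v, w, x, z}.

6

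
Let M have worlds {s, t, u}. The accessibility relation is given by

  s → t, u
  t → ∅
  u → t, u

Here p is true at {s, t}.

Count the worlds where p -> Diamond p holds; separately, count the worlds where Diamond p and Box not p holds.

For p -> Diamond p:
s: p is T, Diamond p is T. ✓
t: p is T, Diamond p is F. ✗
u: p is F, Diamond p is T. ✓
— 2 worlds.
For Diamond p and Box not p:
s: Diamond p is T, Box not p is F. ✗
t: Diamond p is F, Box not p is T. ✗
u: Diamond p is T, Box not p is F. ✗
— 0 worlds.

2 and 0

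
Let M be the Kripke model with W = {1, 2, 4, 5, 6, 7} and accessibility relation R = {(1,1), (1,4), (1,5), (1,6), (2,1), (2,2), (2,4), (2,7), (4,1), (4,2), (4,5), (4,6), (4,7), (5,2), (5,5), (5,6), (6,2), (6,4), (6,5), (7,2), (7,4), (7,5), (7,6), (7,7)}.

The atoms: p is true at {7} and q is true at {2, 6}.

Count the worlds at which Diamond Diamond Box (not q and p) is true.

1: successors {1, 4, 5, 6}; Diamond Box (not q and p) there: 1:F, 4:F, 5:F, 6:F. ✗
2: successors {1, 2, 4, 7}; Diamond Box (not q and p) there: 1:F, 2:F, 4:F, 7:F. ✗
4: successors {1, 2, 5, 6, 7}; Diamond Box (not q and p) there: 1:F, 2:F, 5:F, 6:F, 7:F. ✗
5: successors {2, 5, 6}; Diamond Box (not q and p) there: 2:F, 5:F, 6:F. ✗
6: successors {2, 4, 5}; Diamond Box (not q and p) there: 2:F, 4:F, 5:F. ✗
7: successors {2, 4, 5, 6, 7}; Diamond Box (not q and p) there: 2:F, 4:F, 5:F, 6:F, 7:F. ✗
Satisfying worlds: ∅.

0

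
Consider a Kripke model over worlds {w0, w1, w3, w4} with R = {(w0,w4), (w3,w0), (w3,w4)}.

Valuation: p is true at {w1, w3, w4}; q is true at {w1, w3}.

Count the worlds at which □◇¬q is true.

w0: successors {w4}; ◇¬q there: w4:F. ✗
w1: no successors, so □◇¬q holds vacuously. ✓
w3: successors {w0, w4}; ◇¬q there: w0:T, w4:F. ✗
w4: no successors, so □◇¬q holds vacuously. ✓
Satisfying worlds: {w1, w4}.

2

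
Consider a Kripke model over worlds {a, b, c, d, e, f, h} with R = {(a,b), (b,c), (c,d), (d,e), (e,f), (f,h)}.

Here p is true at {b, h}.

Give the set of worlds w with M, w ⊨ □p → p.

a: □p is T, p is F. ✗
b: □p is F, p is T. ✓
c: □p is F, p is F. ✓
d: □p is F, p is F. ✓
e: □p is F, p is F. ✓
f: □p is T, p is F. ✗
h: □p is T, p is T. ✓

{b, c, d, e, h}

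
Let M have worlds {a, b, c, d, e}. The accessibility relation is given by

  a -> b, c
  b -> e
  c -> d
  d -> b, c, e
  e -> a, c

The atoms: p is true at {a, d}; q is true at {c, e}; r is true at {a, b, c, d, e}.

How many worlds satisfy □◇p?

1

a: successors {b, c}; ◇p there: b:F, c:T. ✗
b: successors {e}; ◇p there: e:T. ✓
c: successors {d}; ◇p there: d:F. ✗
d: successors {b, c, e}; ◇p there: b:F, c:T, e:T. ✗
e: successors {a, c}; ◇p there: a:F, c:T. ✗
Satisfying worlds: {b}.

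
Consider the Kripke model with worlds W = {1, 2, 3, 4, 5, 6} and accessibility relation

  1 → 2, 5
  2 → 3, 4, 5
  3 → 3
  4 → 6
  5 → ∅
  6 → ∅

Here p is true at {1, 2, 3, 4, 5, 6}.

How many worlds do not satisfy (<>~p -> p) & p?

1: <>~p -> p is T, p is T. ✓
2: <>~p -> p is T, p is T. ✓
3: <>~p -> p is T, p is T. ✓
4: <>~p -> p is T, p is T. ✓
5: <>~p -> p is T, p is T. ✓
6: <>~p -> p is T, p is T. ✓
Satisfying worlds: {1, 2, 3, 4, 5, 6}.
So (<>~p -> p) & p fails at the other 0 worlds.

0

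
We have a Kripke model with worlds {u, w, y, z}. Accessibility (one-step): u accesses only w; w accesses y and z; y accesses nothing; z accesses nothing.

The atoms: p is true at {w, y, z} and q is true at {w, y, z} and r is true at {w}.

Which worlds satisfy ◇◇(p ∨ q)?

{u}

u: successors {w}; ◇(p ∨ q) there: w:T. ✓
w: successors {y, z}; ◇(p ∨ q) there: y:F, z:F. ✗
y: no successors, so ◇◇(p ∨ q) fails. ✗
z: no successors, so ◇◇(p ∨ q) fails. ✗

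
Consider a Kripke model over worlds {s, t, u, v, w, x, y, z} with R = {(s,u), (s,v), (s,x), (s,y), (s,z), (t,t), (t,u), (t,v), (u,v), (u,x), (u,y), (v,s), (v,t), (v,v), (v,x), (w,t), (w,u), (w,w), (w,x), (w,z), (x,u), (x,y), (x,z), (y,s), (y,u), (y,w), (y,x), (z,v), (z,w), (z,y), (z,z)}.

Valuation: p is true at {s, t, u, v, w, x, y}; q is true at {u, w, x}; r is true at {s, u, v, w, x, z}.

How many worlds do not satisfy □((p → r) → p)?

s: successors {u, v, x, y, z}; (p → r) → p there: u:T, v:T, x:T, y:T, z:F. ✗
t: successors {t, u, v}; (p → r) → p there: t:T, u:T, v:T. ✓
u: successors {v, x, y}; (p → r) → p there: v:T, x:T, y:T. ✓
v: successors {s, t, v, x}; (p → r) → p there: s:T, t:T, v:T, x:T. ✓
w: successors {t, u, w, x, z}; (p → r) → p there: t:T, u:T, w:T, x:T, z:F. ✗
x: successors {u, y, z}; (p → r) → p there: u:T, y:T, z:F. ✗
y: successors {s, u, w, x}; (p → r) → p there: s:T, u:T, w:T, x:T. ✓
z: successors {v, w, y, z}; (p → r) → p there: v:T, w:T, y:T, z:F. ✗
Satisfying worlds: {t, u, v, y}.
So □((p → r) → p) fails at the other 4 worlds.

4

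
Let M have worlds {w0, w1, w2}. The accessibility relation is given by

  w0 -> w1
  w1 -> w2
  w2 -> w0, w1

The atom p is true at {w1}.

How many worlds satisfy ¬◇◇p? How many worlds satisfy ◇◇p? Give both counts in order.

For ¬◇◇p:
w0: ◇◇p is F. ✓
w1: ◇◇p is T. ✗
w2: ◇◇p is T. ✗
— 1 world.
For ◇◇p:
w0: successors {w1}; ◇p there: w1:F. ✗
w1: successors {w2}; ◇p there: w2:T. ✓
w2: successors {w0, w1}; ◇p there: w0:T, w1:F. ✓
— 2 worlds.

1 and 2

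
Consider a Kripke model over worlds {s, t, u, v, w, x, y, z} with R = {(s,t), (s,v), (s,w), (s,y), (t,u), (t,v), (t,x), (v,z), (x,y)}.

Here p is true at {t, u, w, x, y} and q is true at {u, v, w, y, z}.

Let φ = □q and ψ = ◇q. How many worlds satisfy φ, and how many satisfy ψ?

For □q:
s: successors {t, v, w, y}; q there: t:F, v:T, w:T, y:T. ✗
t: successors {u, v, x}; q there: u:T, v:T, x:F. ✗
u: no successors, so □q holds vacuously. ✓
v: successors {z}; q there: z:T. ✓
w: no successors, so □q holds vacuously. ✓
x: successors {y}; q there: y:T. ✓
y: no successors, so □q holds vacuously. ✓
z: no successors, so □q holds vacuously. ✓
— 6 worlds.
For ◇q:
s: successors {t, v, w, y}; q there: t:F, v:T, w:T, y:T. ✓
t: successors {u, v, x}; q there: u:T, v:T, x:F. ✓
u: no successors, so ◇q fails. ✗
v: successors {z}; q there: z:T. ✓
w: no successors, so ◇q fails. ✗
x: successors {y}; q there: y:T. ✓
y: no successors, so ◇q fails. ✗
z: no successors, so ◇q fails. ✗
— 4 worlds.

6 and 4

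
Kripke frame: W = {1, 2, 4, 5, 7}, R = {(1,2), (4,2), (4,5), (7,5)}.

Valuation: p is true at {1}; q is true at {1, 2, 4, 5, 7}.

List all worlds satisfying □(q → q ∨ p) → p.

{1}

1: □(q → q ∨ p) is T, p is T. ✓
2: □(q → q ∨ p) is T, p is F. ✗
4: □(q → q ∨ p) is T, p is F. ✗
5: □(q → q ∨ p) is T, p is F. ✗
7: □(q → q ∨ p) is T, p is F. ✗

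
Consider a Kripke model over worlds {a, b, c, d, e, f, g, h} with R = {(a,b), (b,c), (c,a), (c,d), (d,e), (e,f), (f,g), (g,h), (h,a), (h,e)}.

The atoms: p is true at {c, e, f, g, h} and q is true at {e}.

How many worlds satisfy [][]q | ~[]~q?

2

a: [][]q is F, ~[]~q is F. ✗
b: [][]q is F, ~[]~q is F. ✗
c: [][]q is F, ~[]~q is F. ✗
d: [][]q is F, ~[]~q is T. ✓
e: [][]q is F, ~[]~q is F. ✗
f: [][]q is F, ~[]~q is F. ✗
g: [][]q is F, ~[]~q is F. ✗
h: [][]q is F, ~[]~q is T. ✓
Satisfying worlds: {d, h}.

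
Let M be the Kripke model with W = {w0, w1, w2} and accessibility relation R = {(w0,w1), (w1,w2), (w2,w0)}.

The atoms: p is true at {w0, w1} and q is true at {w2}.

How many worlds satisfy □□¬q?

2

w0: successors {w1}; □¬q there: w1:F. ✗
w1: successors {w2}; □¬q there: w2:T. ✓
w2: successors {w0}; □¬q there: w0:T. ✓
Satisfying worlds: {w1, w2}.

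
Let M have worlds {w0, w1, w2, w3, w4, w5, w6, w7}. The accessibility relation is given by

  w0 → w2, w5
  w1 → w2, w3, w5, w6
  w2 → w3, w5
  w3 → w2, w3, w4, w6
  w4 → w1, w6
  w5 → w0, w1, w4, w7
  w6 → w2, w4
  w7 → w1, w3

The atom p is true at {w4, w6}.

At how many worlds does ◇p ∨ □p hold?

w0: ◇p is F, □p is F. ✗
w1: ◇p is T, □p is F. ✓
w2: ◇p is F, □p is F. ✗
w3: ◇p is T, □p is F. ✓
w4: ◇p is T, □p is F. ✓
w5: ◇p is T, □p is F. ✓
w6: ◇p is T, □p is F. ✓
w7: ◇p is F, □p is F. ✗
Satisfying worlds: {w1, w3, w4, w5, w6}.

5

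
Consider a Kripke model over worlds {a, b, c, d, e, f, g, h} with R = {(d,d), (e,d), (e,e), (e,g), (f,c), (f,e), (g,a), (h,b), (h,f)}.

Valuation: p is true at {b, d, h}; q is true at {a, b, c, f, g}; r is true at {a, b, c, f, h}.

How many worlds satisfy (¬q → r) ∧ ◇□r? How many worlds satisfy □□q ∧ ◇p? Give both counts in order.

For (¬q → r) ∧ ◇□r:
a: ¬q → r is T, ◇□r is F. ✗
b: ¬q → r is T, ◇□r is F. ✗
c: ¬q → r is T, ◇□r is F. ✗
d: ¬q → r is F, ◇□r is F. ✗
e: ¬q → r is F, ◇□r is T. ✗
f: ¬q → r is T, ◇□r is T. ✓
g: ¬q → r is T, ◇□r is T. ✓
h: ¬q → r is T, ◇□r is T. ✓
— 3 worlds.
For □□q ∧ ◇p:
a: □□q is T, ◇p is F. ✗
b: □□q is T, ◇p is F. ✗
c: □□q is T, ◇p is F. ✗
d: □□q is F, ◇p is T. ✗
e: □□q is F, ◇p is T. ✗
f: □□q is F, ◇p is F. ✗
g: □□q is T, ◇p is F. ✗
h: □□q is F, ◇p is T. ✗
— 0 worlds.

3 and 0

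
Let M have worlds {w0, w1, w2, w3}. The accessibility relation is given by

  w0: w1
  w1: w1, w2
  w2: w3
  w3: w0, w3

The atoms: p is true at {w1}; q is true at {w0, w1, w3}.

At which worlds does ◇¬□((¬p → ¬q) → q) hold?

w0: successors {w1}; ¬□((¬p → ¬q) → q) there: w1:T. ✓
w1: successors {w1, w2}; ¬□((¬p → ¬q) → q) there: w1:T, w2:F. ✓
w2: successors {w3}; ¬□((¬p → ¬q) → q) there: w3:F. ✗
w3: successors {w0, w3}; ¬□((¬p → ¬q) → q) there: w0:F, w3:F. ✗

{w0, w1}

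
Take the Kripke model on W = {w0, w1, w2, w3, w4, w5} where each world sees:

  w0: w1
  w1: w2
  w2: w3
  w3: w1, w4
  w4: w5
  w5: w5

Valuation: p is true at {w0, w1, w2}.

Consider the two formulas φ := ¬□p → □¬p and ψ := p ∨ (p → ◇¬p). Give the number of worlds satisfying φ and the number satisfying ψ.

5 and 6

For ¬□p → □¬p:
w0: ¬□p is F, □¬p is F. ✓
w1: ¬□p is F, □¬p is F. ✓
w2: ¬□p is T, □¬p is T. ✓
w3: ¬□p is T, □¬p is F. ✗
w4: ¬□p is T, □¬p is T. ✓
w5: ¬□p is T, □¬p is T. ✓
— 5 worlds.
For p ∨ (p → ◇¬p):
w0: p is T, p → ◇¬p is F. ✓
w1: p is T, p → ◇¬p is F. ✓
w2: p is T, p → ◇¬p is T. ✓
w3: p is F, p → ◇¬p is T. ✓
w4: p is F, p → ◇¬p is T. ✓
w5: p is F, p → ◇¬p is T. ✓
— 6 worlds.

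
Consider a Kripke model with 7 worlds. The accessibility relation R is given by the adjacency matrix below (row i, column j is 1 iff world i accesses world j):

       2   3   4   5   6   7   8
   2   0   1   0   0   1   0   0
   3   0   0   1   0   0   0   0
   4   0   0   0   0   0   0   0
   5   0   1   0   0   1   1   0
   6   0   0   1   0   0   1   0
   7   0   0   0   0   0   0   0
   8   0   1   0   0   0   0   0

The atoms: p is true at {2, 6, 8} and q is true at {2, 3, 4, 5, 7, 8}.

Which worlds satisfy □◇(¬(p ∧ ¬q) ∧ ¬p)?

{2, 4, 7, 8}

2: successors {3, 6}; ◇(¬(p ∧ ¬q) ∧ ¬p) there: 3:T, 6:T. ✓
3: successors {4}; ◇(¬(p ∧ ¬q) ∧ ¬p) there: 4:F. ✗
4: no successors, so □◇(¬(p ∧ ¬q) ∧ ¬p) holds vacuously. ✓
5: successors {3, 6, 7}; ◇(¬(p ∧ ¬q) ∧ ¬p) there: 3:T, 6:T, 7:F. ✗
6: successors {4, 7}; ◇(¬(p ∧ ¬q) ∧ ¬p) there: 4:F, 7:F. ✗
7: no successors, so □◇(¬(p ∧ ¬q) ∧ ¬p) holds vacuously. ✓
8: successors {3}; ◇(¬(p ∧ ¬q) ∧ ¬p) there: 3:T. ✓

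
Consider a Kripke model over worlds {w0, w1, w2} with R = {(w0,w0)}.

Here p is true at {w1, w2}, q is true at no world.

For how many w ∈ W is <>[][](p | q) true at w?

w0: successors {w0}; [][](p | q) there: w0:F. ✗
w1: no successors, so <>[][](p | q) fails. ✗
w2: no successors, so <>[][](p | q) fails. ✗
Satisfying worlds: ∅.

0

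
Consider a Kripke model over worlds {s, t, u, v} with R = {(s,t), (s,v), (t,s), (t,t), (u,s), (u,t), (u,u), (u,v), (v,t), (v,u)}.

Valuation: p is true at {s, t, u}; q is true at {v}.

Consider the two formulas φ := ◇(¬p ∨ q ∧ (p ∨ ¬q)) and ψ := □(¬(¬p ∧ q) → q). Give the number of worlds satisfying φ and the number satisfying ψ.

For ◇(¬p ∨ q ∧ (p ∨ ¬q)):
s: successors {t, v}; ¬p ∨ q ∧ (p ∨ ¬q) there: t:F, v:T. ✓
t: successors {s, t}; ¬p ∨ q ∧ (p ∨ ¬q) there: s:F, t:F. ✗
u: successors {s, t, u, v}; ¬p ∨ q ∧ (p ∨ ¬q) there: s:F, t:F, u:F, v:T. ✓
v: successors {t, u}; ¬p ∨ q ∧ (p ∨ ¬q) there: t:F, u:F. ✗
— 2 worlds.
For □(¬(¬p ∧ q) → q):
s: successors {t, v}; ¬(¬p ∧ q) → q there: t:F, v:T. ✗
t: successors {s, t}; ¬(¬p ∧ q) → q there: s:F, t:F. ✗
u: successors {s, t, u, v}; ¬(¬p ∧ q) → q there: s:F, t:F, u:F, v:T. ✗
v: successors {t, u}; ¬(¬p ∧ q) → q there: t:F, u:F. ✗
— 0 worlds.

2 and 0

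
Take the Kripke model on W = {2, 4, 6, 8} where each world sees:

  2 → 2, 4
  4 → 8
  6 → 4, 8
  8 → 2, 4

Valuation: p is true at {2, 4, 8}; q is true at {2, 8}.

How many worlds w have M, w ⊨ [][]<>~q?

0

2: successors {2, 4}; []<>~q there: 2:F, 4:T. ✗
4: successors {8}; []<>~q there: 8:F. ✗
6: successors {4, 8}; []<>~q there: 4:T, 8:F. ✗
8: successors {2, 4}; []<>~q there: 2:F, 4:T. ✗
Satisfying worlds: ∅.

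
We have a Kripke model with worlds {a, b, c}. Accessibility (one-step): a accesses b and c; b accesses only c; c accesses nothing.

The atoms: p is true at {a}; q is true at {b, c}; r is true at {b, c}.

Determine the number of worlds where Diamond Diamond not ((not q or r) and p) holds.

1

a: successors {b, c}; Diamond not ((not q or r) and p) there: b:T, c:F. ✓
b: successors {c}; Diamond not ((not q or r) and p) there: c:F. ✗
c: no successors, so Diamond Diamond not ((not q or r) and p) fails. ✗
Satisfying worlds: {a}.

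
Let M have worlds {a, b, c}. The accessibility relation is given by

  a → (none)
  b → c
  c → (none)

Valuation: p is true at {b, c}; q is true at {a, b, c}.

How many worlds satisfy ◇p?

1

a: no successors, so ◇p fails. ✗
b: successors {c}; p there: c:T. ✓
c: no successors, so ◇p fails. ✗
Satisfying worlds: {b}.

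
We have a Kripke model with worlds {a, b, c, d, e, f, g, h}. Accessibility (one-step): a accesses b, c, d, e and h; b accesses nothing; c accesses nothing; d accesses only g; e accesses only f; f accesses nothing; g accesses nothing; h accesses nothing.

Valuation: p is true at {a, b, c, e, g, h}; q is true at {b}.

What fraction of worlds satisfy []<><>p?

5/8

a: successors {b, c, d, e, h}; <><>p there: b:F, c:F, d:F, e:F, h:F. ✗
b: no successors, so []<><>p holds vacuously. ✓
c: no successors, so []<><>p holds vacuously. ✓
d: successors {g}; <><>p there: g:F. ✗
e: successors {f}; <><>p there: f:F. ✗
f: no successors, so []<><>p holds vacuously. ✓
g: no successors, so []<><>p holds vacuously. ✓
h: no successors, so []<><>p holds vacuously. ✓
That's 5 of 8 worlds, so 5/8.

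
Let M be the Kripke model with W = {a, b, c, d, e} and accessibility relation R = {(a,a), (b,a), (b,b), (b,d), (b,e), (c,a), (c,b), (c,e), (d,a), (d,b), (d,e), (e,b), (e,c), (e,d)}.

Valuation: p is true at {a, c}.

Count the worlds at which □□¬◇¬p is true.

1

a: successors {a}; □¬◇¬p there: a:T. ✓
b: successors {a, b, d, e}; □¬◇¬p there: a:T, b:F, d:F, e:F. ✗
c: successors {a, b, e}; □¬◇¬p there: a:T, b:F, e:F. ✗
d: successors {a, b, e}; □¬◇¬p there: a:T, b:F, e:F. ✗
e: successors {b, c, d}; □¬◇¬p there: b:F, c:F, d:F. ✗
Satisfying worlds: {a}.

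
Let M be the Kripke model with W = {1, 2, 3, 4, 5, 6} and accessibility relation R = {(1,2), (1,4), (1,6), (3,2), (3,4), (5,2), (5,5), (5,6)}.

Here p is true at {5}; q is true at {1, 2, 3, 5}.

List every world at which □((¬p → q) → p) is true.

{2, 4, 6}

1: successors {2, 4, 6}; (¬p → q) → p there: 2:F, 4:T, 6:T. ✗
2: no successors, so □((¬p → q) → p) holds vacuously. ✓
3: successors {2, 4}; (¬p → q) → p there: 2:F, 4:T. ✗
4: no successors, so □((¬p → q) → p) holds vacuously. ✓
5: successors {2, 5, 6}; (¬p → q) → p there: 2:F, 5:T, 6:T. ✗
6: no successors, so □((¬p → q) → p) holds vacuously. ✓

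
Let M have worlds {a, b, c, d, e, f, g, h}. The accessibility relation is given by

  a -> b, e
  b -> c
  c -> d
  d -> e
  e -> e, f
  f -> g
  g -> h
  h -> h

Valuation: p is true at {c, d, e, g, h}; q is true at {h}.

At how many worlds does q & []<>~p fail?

a: q is F, []<>~p is F. ✗
b: q is F, []<>~p is F. ✗
c: q is F, []<>~p is F. ✗
d: q is F, []<>~p is T. ✗
e: q is F, []<>~p is F. ✗
f: q is F, []<>~p is F. ✗
g: q is F, []<>~p is F. ✗
h: q is T, []<>~p is F. ✗
Satisfying worlds: ∅.
So q & []<>~p fails at the other 8 worlds.

8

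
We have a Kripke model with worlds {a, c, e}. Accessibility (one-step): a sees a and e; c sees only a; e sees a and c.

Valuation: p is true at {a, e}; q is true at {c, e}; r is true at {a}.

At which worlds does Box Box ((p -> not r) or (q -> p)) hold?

{a, c, e}

a: successors {a, e}; Box ((p -> not r) or (q -> p)) there: a:T, e:T. ✓
c: successors {a}; Box ((p -> not r) or (q -> p)) there: a:T. ✓
e: successors {a, c}; Box ((p -> not r) or (q -> p)) there: a:T, c:T. ✓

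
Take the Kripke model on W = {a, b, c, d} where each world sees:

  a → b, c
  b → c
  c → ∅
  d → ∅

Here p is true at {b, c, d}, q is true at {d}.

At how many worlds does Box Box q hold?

a: successors {b, c}; Box q there: b:F, c:T. ✗
b: successors {c}; Box q there: c:T. ✓
c: no successors, so Box Box q holds vacuously. ✓
d: no successors, so Box Box q holds vacuously. ✓
Satisfying worlds: {b, c, d}.

3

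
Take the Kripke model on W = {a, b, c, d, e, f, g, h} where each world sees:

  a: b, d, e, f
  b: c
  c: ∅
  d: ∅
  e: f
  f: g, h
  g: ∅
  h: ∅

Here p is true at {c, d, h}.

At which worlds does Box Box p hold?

{b, c, d, f, g, h}

a: successors {b, d, e, f}; Box p there: b:T, d:T, e:F, f:F. ✗
b: successors {c}; Box p there: c:T. ✓
c: no successors, so Box Box p holds vacuously. ✓
d: no successors, so Box Box p holds vacuously. ✓
e: successors {f}; Box p there: f:F. ✗
f: successors {g, h}; Box p there: g:T, h:T. ✓
g: no successors, so Box Box p holds vacuously. ✓
h: no successors, so Box Box p holds vacuously. ✓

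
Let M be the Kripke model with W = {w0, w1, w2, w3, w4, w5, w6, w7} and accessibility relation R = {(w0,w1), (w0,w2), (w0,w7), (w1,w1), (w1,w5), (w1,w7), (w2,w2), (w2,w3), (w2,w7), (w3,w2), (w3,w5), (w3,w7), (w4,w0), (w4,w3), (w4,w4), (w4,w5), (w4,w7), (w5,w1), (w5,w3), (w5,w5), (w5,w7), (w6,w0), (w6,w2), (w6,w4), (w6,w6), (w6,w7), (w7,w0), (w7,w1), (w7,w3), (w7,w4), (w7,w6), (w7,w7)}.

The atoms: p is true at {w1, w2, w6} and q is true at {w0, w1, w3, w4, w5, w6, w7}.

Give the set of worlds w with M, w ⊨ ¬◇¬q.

w0: ◇¬q is T. ✗
w1: ◇¬q is F. ✓
w2: ◇¬q is T. ✗
w3: ◇¬q is T. ✗
w4: ◇¬q is F. ✓
w5: ◇¬q is F. ✓
w6: ◇¬q is T. ✗
w7: ◇¬q is F. ✓

{w1, w4, w5, w7}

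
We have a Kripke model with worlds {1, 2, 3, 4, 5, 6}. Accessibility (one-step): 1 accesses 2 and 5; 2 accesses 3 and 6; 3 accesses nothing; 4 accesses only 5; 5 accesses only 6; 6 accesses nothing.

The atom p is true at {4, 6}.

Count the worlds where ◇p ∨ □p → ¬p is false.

1: ◇p ∨ □p is F, ¬p is T. ✓
2: ◇p ∨ □p is T, ¬p is T. ✓
3: ◇p ∨ □p is T, ¬p is T. ✓
4: ◇p ∨ □p is F, ¬p is F. ✓
5: ◇p ∨ □p is T, ¬p is T. ✓
6: ◇p ∨ □p is T, ¬p is F. ✗
Satisfying worlds: {1, 2, 3, 4, 5}.
So ◇p ∨ □p → ¬p fails at the other 1 world.

1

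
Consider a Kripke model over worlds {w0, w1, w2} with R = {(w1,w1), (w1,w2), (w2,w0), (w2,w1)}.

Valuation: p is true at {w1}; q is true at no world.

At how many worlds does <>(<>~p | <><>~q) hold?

w0: no successors, so <>(<>~p | <><>~q) fails. ✗
w1: successors {w1, w2}; <>~p | <><>~q there: w1:T, w2:T. ✓
w2: successors {w0, w1}; <>~p | <><>~q there: w0:F, w1:T. ✓
Satisfying worlds: {w1, w2}.

2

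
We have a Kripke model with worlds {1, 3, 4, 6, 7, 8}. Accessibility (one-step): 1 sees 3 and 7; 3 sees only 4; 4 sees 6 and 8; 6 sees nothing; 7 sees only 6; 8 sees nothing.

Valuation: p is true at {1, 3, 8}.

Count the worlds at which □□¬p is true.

1: successors {3, 7}; □¬p there: 3:T, 7:T. ✓
3: successors {4}; □¬p there: 4:F. ✗
4: successors {6, 8}; □¬p there: 6:T, 8:T. ✓
6: no successors, so □□¬p holds vacuously. ✓
7: successors {6}; □¬p there: 6:T. ✓
8: no successors, so □□¬p holds vacuously. ✓
Satisfying worlds: {1, 4, 6, 7, 8}.

5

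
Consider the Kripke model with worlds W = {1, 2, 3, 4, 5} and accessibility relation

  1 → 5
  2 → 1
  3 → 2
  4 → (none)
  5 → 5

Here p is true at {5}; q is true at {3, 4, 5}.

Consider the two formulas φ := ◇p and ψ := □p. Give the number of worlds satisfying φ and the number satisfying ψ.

For ◇p:
1: successors {5}; p there: 5:T. ✓
2: successors {1}; p there: 1:F. ✗
3: successors {2}; p there: 2:F. ✗
4: no successors, so ◇p fails. ✗
5: successors {5}; p there: 5:T. ✓
— 2 worlds.
For □p:
1: successors {5}; p there: 5:T. ✓
2: successors {1}; p there: 1:F. ✗
3: successors {2}; p there: 2:F. ✗
4: no successors, so □p holds vacuously. ✓
5: successors {5}; p there: 5:T. ✓
— 3 worlds.

2 and 3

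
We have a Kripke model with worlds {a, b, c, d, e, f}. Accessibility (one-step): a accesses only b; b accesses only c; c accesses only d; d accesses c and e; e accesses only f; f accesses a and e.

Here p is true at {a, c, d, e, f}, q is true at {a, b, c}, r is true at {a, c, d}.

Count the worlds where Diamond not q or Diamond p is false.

a: Diamond not q is F, Diamond p is F. ✗
b: Diamond not q is F, Diamond p is T. ✓
c: Diamond not q is T, Diamond p is T. ✓
d: Diamond not q is T, Diamond p is T. ✓
e: Diamond not q is T, Diamond p is T. ✓
f: Diamond not q is T, Diamond p is T. ✓
Satisfying worlds: {b, c, d, e, f}.
So Diamond not q or Diamond p fails at the other 1 world.

1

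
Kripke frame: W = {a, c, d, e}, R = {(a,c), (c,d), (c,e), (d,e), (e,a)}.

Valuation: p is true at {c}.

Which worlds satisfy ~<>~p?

a: <>~p is F. ✓
c: <>~p is T. ✗
d: <>~p is T. ✗
e: <>~p is T. ✗

{a}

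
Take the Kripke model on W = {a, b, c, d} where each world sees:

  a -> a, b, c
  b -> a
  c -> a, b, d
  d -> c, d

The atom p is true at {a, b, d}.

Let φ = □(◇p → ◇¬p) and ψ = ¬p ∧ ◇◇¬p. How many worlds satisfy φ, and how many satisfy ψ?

1 and 1

For □(◇p → ◇¬p):
a: successors {a, b, c}; ◇p → ◇¬p there: a:T, b:F, c:F. ✗
b: successors {a}; ◇p → ◇¬p there: a:T. ✓
c: successors {a, b, d}; ◇p → ◇¬p there: a:T, b:F, d:T. ✗
d: successors {c, d}; ◇p → ◇¬p there: c:F, d:T. ✗
— 1 world.
For ¬p ∧ ◇◇¬p:
a: ¬p is F, ◇◇¬p is T. ✗
b: ¬p is F, ◇◇¬p is T. ✗
c: ¬p is T, ◇◇¬p is T. ✓
d: ¬p is F, ◇◇¬p is T. ✗
— 1 world.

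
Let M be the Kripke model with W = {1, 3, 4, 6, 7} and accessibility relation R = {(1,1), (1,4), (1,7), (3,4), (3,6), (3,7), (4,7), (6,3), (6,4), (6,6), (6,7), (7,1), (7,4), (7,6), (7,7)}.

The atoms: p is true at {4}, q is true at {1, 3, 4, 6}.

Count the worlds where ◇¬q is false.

0

1: successors {1, 4, 7}; ¬q there: 1:F, 4:F, 7:T. ✓
3: successors {4, 6, 7}; ¬q there: 4:F, 6:F, 7:T. ✓
4: successors {7}; ¬q there: 7:T. ✓
6: successors {3, 4, 6, 7}; ¬q there: 3:F, 4:F, 6:F, 7:T. ✓
7: successors {1, 4, 6, 7}; ¬q there: 1:F, 4:F, 6:F, 7:T. ✓
Satisfying worlds: {1, 3, 4, 6, 7}.
So ◇¬q fails at the other 0 worlds.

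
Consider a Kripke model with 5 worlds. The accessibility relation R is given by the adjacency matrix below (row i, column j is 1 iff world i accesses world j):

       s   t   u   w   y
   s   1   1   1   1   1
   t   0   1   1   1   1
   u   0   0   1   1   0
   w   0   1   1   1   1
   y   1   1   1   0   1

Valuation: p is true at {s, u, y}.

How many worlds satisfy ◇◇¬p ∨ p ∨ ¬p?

s: ◇◇¬p ∨ p is T, ¬p is F. ✓
t: ◇◇¬p ∨ p is T, ¬p is T. ✓
u: ◇◇¬p ∨ p is T, ¬p is F. ✓
w: ◇◇¬p ∨ p is T, ¬p is T. ✓
y: ◇◇¬p ∨ p is T, ¬p is F. ✓
Satisfying worlds: {s, t, u, w, y}.

5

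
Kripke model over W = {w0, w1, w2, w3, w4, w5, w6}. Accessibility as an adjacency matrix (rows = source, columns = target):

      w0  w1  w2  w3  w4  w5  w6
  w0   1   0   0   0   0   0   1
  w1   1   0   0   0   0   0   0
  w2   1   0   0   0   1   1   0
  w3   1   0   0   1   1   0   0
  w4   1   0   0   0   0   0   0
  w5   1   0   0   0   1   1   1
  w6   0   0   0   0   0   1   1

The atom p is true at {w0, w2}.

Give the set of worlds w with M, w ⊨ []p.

{w1, w4}

w0: successors {w0, w6}; p there: w0:T, w6:F. ✗
w1: successors {w0}; p there: w0:T. ✓
w2: successors {w0, w4, w5}; p there: w0:T, w4:F, w5:F. ✗
w3: successors {w0, w3, w4}; p there: w0:T, w3:F, w4:F. ✗
w4: successors {w0}; p there: w0:T. ✓
w5: successors {w0, w4, w5, w6}; p there: w0:T, w4:F, w5:F, w6:F. ✗
w6: successors {w5, w6}; p there: w5:F, w6:F. ✗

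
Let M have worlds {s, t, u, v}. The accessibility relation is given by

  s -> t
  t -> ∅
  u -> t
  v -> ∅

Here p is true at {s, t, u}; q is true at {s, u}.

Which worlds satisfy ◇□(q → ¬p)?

{s, u}

s: successors {t}; □(q → ¬p) there: t:T. ✓
t: no successors, so ◇□(q → ¬p) fails. ✗
u: successors {t}; □(q → ¬p) there: t:T. ✓
v: no successors, so ◇□(q → ¬p) fails. ✗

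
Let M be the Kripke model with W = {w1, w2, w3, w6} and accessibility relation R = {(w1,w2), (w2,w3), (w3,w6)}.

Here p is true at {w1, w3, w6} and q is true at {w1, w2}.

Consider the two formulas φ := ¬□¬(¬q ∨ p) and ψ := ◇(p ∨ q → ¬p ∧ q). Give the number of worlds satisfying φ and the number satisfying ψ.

2 and 1

For ¬□¬(¬q ∨ p):
w1: □¬(¬q ∨ p) is T. ✗
w2: □¬(¬q ∨ p) is F. ✓
w3: □¬(¬q ∨ p) is F. ✓
w6: □¬(¬q ∨ p) is T. ✗
— 2 worlds.
For ◇(p ∨ q → ¬p ∧ q):
w1: successors {w2}; p ∨ q → ¬p ∧ q there: w2:T. ✓
w2: successors {w3}; p ∨ q → ¬p ∧ q there: w3:F. ✗
w3: successors {w6}; p ∨ q → ¬p ∧ q there: w6:F. ✗
w6: no successors, so ◇(p ∨ q → ¬p ∧ q) fails. ✗
— 1 world.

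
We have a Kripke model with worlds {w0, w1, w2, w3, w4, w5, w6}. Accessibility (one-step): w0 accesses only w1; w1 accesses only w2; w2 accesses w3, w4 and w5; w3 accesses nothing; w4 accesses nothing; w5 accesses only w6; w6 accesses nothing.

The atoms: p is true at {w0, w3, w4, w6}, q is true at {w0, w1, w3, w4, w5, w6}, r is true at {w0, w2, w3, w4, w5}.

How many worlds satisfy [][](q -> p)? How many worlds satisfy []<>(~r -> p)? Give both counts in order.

6 and 5

For [][](q -> p):
w0: successors {w1}; [](q -> p) there: w1:T. ✓
w1: successors {w2}; [](q -> p) there: w2:F. ✗
w2: successors {w3, w4, w5}; [](q -> p) there: w3:T, w4:T, w5:T. ✓
w3: no successors, so [][](q -> p) holds vacuously. ✓
w4: no successors, so [][](q -> p) holds vacuously. ✓
w5: successors {w6}; [](q -> p) there: w6:T. ✓
w6: no successors, so [][](q -> p) holds vacuously. ✓
— 6 worlds.
For []<>(~r -> p):
w0: successors {w1}; <>(~r -> p) there: w1:T. ✓
w1: successors {w2}; <>(~r -> p) there: w2:T. ✓
w2: successors {w3, w4, w5}; <>(~r -> p) there: w3:F, w4:F, w5:T. ✗
w3: no successors, so []<>(~r -> p) holds vacuously. ✓
w4: no successors, so []<>(~r -> p) holds vacuously. ✓
w5: successors {w6}; <>(~r -> p) there: w6:F. ✗
w6: no successors, so []<>(~r -> p) holds vacuously. ✓
— 5 worlds.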